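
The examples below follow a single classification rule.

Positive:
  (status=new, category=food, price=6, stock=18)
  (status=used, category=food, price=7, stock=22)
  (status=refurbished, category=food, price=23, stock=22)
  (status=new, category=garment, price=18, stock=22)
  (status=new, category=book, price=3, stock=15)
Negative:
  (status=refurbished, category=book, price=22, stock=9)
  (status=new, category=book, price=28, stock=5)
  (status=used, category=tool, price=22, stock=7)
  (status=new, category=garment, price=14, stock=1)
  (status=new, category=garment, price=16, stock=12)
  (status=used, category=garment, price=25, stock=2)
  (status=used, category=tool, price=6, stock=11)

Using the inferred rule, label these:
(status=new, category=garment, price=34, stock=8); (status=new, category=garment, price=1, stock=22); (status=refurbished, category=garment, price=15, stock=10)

The common property of the 'Positive' items is: stock ≥ 15. No 'Negative' item has it.

Negative, Positive, Negative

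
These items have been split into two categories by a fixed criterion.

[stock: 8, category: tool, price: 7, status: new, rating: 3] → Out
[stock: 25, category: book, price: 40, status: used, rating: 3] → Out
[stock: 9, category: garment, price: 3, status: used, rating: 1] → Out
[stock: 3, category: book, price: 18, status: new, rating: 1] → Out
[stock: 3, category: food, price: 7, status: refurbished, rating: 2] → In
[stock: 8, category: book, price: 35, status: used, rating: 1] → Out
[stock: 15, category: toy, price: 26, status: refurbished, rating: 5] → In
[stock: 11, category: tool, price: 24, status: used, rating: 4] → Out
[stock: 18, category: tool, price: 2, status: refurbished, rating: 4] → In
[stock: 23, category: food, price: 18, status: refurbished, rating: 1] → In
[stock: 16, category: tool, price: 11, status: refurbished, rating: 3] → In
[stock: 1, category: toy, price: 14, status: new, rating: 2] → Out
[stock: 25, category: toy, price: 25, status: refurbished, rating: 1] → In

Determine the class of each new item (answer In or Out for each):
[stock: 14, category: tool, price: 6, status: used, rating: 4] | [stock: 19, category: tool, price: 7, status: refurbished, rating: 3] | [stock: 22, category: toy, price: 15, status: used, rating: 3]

Out, In, Out

The classifier is using: status is refurbished.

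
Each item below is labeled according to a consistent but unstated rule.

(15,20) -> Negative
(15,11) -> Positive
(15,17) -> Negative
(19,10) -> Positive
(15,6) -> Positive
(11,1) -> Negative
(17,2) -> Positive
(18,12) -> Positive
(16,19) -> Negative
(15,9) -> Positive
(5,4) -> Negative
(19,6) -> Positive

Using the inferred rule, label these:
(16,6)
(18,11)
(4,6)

Positive, Positive, Negative

'Positive' ⟺ first > second AND sum ≥ 19.
Positive: (16,6), since 16 > 6, 16+6 = 22.
Positive: (18,11), since 18 > 11, 18+11 = 29.
Negative: (4,6), since 4 < 6, 4+6 = 10.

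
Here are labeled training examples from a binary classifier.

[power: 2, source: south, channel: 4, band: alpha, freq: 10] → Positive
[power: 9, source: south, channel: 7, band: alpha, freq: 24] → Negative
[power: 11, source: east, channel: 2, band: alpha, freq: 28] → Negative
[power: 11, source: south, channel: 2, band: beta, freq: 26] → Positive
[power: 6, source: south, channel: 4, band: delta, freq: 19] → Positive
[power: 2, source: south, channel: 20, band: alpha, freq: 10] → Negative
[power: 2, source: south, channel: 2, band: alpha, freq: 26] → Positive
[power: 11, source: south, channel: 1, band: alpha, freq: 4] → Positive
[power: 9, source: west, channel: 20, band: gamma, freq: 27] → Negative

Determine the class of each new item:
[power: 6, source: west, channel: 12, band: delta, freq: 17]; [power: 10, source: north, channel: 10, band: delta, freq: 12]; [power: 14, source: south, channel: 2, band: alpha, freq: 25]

Negative, Negative, Positive

The distinguishing property — source is south AND channel ≤ 4 — holds for all the 'Positive' cases and none of the 'Negative' cases.
[power: 6, source: west, channel: 12, band: delta, freq: 17]: Negative (source is west, channel = 12). [power: 10, source: north, channel: 10, band: delta, freq: 12]: Negative (source is north, channel = 10). [power: 14, source: south, channel: 2, band: alpha, freq: 25]: Positive (source is south, channel = 2).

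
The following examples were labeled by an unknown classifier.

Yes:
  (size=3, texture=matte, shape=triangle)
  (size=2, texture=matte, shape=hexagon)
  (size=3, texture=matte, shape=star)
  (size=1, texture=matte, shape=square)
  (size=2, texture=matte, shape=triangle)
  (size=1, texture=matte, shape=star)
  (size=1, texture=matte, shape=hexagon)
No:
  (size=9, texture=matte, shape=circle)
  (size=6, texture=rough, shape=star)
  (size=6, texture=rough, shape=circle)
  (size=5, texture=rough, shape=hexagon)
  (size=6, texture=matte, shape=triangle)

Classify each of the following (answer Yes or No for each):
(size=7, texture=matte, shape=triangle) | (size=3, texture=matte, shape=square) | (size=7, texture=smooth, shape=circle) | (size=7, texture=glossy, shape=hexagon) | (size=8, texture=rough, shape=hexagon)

No, Yes, No, No, No

The simplest hypothesis consistent with all the labels is: size ≤ 3.
No: (size=7, texture=matte, shape=triangle), since size = 7.
Yes: (size=3, texture=matte, shape=square), since size = 3.
No: (size=7, texture=smooth, shape=circle), since size = 7.
No: (size=7, texture=glossy, shape=hexagon), since size = 7.
No: (size=8, texture=rough, shape=hexagon), since size = 8.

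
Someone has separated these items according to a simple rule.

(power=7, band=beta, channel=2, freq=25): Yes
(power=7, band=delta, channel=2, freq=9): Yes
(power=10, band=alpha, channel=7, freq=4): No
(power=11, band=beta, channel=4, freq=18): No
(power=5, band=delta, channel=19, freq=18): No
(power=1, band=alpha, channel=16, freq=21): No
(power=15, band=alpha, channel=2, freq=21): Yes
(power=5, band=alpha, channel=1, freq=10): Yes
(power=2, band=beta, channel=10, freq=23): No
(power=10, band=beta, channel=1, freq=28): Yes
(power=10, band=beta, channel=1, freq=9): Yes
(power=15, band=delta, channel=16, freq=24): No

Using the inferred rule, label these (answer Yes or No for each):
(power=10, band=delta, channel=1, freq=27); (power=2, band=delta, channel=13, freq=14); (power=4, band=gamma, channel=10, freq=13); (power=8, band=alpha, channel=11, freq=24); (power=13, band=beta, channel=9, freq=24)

Yes, No, No, No, No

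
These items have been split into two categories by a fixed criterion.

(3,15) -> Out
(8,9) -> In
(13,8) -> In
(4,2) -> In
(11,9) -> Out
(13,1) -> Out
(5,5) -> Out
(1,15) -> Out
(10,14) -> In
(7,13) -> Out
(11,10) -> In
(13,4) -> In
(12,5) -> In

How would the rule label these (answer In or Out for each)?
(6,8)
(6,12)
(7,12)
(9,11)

In, In, In, Out

The rule appears to be: product is even.
In: (6,8), since 6·8 = 48.
In: (6,12), since 6·12 = 72.
In: (7,12), since 7·12 = 84.
Out: (9,11), since 9·11 = 99.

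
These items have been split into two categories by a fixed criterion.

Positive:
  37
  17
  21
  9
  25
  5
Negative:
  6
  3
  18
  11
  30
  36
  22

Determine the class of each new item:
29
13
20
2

Positive, Positive, Negative, Negative

Checking candidate rules against both groups, what survives is: ≡ 1 (mod 4).
29: Positive (29 mod 4 = 1).
13: Positive (13 mod 4 = 1).
20: Negative (20 mod 4 = 0).
2: Negative (2 mod 4 = 2).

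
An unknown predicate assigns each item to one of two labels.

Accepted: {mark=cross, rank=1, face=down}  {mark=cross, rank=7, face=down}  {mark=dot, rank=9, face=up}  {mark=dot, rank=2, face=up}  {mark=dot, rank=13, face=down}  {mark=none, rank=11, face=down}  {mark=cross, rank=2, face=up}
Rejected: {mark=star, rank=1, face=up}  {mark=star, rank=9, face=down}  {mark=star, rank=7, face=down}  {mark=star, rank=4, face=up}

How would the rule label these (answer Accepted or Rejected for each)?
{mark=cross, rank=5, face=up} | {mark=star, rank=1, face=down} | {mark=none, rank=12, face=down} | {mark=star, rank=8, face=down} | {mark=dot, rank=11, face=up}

Looking at the examples, the only property every 'Accepted' case has and every 'Rejected' case lacks is: mark is not star.
{mark=cross, rank=5, face=up} → mark is cross → Accepted.
{mark=star, rank=1, face=down} → mark is star → Rejected.
{mark=none, rank=12, face=down} → mark is none → Accepted.
{mark=star, rank=8, face=down} → mark is star → Rejected.
{mark=dot, rank=11, face=up} → mark is dot → Accepted.

Accepted, Rejected, Accepted, Rejected, Accepted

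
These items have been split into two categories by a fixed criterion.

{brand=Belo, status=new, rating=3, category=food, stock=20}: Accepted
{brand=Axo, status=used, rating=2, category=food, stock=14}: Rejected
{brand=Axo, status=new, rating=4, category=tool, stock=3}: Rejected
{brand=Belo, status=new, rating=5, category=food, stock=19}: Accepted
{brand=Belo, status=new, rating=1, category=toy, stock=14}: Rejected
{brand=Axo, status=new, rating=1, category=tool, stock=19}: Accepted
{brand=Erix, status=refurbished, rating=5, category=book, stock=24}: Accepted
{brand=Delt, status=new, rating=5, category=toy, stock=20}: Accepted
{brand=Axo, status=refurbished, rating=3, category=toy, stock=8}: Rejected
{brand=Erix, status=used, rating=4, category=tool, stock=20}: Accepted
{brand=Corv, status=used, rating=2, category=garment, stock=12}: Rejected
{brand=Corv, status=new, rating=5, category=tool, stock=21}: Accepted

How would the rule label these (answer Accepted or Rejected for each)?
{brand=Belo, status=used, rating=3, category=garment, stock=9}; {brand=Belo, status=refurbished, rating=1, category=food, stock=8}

Rejected, Rejected

All 'Accepted' examples share one property — stock ≥ 19 — and every 'Rejected' example lacks it.
Rejected: {brand=Belo, status=used, rating=3, category=garment, stock=9}, since stock = 9.
Rejected: {brand=Belo, status=refurbished, rating=1, category=food, stock=8}, since stock = 8.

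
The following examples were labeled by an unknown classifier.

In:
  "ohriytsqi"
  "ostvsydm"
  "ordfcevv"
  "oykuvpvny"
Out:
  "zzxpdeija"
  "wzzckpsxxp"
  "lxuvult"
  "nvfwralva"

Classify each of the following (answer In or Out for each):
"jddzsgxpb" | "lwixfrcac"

Out, Out

All 'In' examples share one property — contains 'o' — and every 'Out' example lacks it.
"jddzsgxpb": Out (no 'o').
"lwixfrcac": Out (no 'o').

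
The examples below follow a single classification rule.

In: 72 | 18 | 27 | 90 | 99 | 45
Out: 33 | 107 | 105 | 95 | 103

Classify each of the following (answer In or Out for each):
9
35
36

The common property of the 'In' items is: multiple of 9. No 'Out' item has it.

In, Out, In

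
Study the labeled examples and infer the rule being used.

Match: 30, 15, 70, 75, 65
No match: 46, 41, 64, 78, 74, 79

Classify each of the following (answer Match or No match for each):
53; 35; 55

No match, Match, Match

Looking at the examples, the only property every 'Match' case has and every 'No match' case lacks is: multiple of 5.
53 — 53 = 5·10 + 3, hence No match.
35 — 35 = 5·7, hence Match.
55 — 55 = 5·11, hence Match.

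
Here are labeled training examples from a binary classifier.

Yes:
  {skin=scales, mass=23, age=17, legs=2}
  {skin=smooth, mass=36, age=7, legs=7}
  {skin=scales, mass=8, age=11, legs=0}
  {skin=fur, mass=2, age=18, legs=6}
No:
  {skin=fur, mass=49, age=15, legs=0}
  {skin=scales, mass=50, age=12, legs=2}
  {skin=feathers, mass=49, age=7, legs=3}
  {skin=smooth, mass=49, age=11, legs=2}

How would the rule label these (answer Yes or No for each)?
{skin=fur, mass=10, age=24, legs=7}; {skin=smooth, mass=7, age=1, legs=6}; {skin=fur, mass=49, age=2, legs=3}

Yes, Yes, No

The common property of the 'Yes' items is: mass ≤ 36. No 'No' item has it.
{skin=fur, mass=10, age=24, legs=7}: Yes (mass = 10). {skin=smooth, mass=7, age=1, legs=6}: Yes (mass = 7). {skin=fur, mass=49, age=2, legs=3}: No (mass = 49).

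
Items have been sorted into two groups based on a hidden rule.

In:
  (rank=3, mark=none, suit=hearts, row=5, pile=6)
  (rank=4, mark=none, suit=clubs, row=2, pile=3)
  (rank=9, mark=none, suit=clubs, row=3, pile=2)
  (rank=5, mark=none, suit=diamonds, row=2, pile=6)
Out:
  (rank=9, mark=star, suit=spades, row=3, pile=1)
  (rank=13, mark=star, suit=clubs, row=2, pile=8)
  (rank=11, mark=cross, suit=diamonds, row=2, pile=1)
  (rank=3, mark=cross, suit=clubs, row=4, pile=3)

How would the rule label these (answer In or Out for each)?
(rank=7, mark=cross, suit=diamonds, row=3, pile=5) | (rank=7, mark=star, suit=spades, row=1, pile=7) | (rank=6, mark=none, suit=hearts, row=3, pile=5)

A rule that fits every label: mark is none — true of each 'In' example, false of each 'Out' one.
(rank=7, mark=cross, suit=diamonds, row=3, pile=5) → mark is cross → Out.
(rank=7, mark=star, suit=spades, row=1, pile=7) → mark is star → Out.
(rank=6, mark=none, suit=hearts, row=3, pile=5) → mark is none → In.

Out, Out, In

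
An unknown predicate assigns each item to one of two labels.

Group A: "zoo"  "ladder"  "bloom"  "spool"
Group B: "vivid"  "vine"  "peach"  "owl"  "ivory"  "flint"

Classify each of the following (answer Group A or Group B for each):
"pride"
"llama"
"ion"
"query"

Checking candidate rules against both groups, what survives is: has a double letter.
"pride": no doubled letter, does not pass → Group B.
"llama": 'll' doubled, meets the rule → Group A.
"ion": no doubled letter, does not pass → Group B.
"query": no doubled letter, does not pass → Group B.

Group B, Group A, Group B, Group B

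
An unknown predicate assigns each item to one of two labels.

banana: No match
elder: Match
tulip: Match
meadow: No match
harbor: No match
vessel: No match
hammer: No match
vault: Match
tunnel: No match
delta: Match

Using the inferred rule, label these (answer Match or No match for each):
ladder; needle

No match, No match

'Match' ⟺ odd length.
ladder: length 6 — doesn't match, so No match. needle: length 6 — doesn't match, so No match.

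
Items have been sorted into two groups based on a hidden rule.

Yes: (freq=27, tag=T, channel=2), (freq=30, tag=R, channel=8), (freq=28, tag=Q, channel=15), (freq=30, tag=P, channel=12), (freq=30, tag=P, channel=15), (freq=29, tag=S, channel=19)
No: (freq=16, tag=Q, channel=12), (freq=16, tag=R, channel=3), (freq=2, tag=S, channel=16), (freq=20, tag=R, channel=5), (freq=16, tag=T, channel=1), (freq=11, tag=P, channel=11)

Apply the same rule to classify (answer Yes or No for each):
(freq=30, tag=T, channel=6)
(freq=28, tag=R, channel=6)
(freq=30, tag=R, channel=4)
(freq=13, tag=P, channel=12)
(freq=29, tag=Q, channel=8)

The classifier is using: freq ≥ 27.
(freq=30, tag=T, channel=6) → freq = 30 → Yes. (freq=28, tag=R, channel=6) → freq = 28 → Yes. (freq=30, tag=R, channel=4) → freq = 30 → Yes. (freq=13, tag=P, channel=12) → freq = 13 → No. (freq=29, tag=Q, channel=8) → freq = 29 → Yes.

Yes, Yes, Yes, No, Yes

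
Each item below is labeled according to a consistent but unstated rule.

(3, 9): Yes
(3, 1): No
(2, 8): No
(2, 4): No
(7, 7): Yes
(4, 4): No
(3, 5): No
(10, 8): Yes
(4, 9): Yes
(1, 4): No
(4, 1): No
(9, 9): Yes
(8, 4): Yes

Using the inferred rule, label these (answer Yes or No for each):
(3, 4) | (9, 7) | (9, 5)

The classifier is using: sum ≥ 12.
(3, 4): 3+4 = 7, doesn't qualify → No.
(9, 7): 9+7 = 16, meets the rule → Yes.
(9, 5): 9+5 = 14, meets the rule → Yes.

No, Yes, Yes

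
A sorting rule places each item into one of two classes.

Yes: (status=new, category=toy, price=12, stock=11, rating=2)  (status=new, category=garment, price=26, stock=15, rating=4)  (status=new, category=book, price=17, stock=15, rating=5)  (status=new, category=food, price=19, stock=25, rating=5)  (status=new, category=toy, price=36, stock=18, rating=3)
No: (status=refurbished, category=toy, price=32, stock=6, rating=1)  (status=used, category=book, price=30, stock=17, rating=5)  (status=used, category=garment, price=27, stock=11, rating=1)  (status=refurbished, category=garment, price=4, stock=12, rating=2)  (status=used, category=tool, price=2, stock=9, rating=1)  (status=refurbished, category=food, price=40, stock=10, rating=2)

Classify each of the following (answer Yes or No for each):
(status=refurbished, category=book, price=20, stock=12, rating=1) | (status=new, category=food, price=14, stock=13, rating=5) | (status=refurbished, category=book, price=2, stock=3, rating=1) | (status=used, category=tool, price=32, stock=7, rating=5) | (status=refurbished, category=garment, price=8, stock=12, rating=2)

No, Yes, No, No, No

Every 'Yes' example satisfies: status is new. None of the 'No' examples do.
(status=refurbished, category=book, price=20, stock=12, rating=1) → status is refurbished → No.
(status=new, category=food, price=14, stock=13, rating=5) → status is new → Yes.
(status=refurbished, category=book, price=2, stock=3, rating=1) → status is refurbished → No.
(status=used, category=tool, price=32, stock=7, rating=5) → status is used → No.
(status=refurbished, category=garment, price=8, stock=12, rating=2) → status is refurbished → No.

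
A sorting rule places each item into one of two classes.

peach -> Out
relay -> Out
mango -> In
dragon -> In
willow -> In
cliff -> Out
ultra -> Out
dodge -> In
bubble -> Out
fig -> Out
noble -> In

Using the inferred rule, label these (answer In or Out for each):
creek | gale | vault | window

Rule: contains 'o'. This holds for each 'In' example and fails for each 'Out' one.

Out, Out, Out, In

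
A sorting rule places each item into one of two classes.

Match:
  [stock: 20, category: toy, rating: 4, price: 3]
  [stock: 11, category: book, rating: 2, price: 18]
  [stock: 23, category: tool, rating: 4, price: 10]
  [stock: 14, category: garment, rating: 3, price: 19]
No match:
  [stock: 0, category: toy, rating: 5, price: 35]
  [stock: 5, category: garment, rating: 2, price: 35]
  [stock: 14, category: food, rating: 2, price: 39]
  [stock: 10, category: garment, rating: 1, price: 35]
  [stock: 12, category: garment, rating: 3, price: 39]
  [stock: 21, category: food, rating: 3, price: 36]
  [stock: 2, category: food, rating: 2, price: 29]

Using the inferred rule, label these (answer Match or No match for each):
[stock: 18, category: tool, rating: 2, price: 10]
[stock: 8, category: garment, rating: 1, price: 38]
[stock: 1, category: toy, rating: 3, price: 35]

The rule appears to be: price ≤ 19.

Match, No match, No match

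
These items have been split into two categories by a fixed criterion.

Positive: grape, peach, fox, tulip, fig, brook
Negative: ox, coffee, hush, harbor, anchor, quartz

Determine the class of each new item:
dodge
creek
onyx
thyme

Positive, Positive, Negative, Positive

All 'Positive' examples share one property — odd length — and every 'Negative' example lacks it.
dodge: Positive (length 5). creek: Positive (length 5). onyx: Negative (length 4). thyme: Positive (length 5).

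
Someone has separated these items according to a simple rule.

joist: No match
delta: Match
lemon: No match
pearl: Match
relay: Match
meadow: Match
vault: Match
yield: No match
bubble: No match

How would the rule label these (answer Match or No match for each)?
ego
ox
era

No match, No match, Match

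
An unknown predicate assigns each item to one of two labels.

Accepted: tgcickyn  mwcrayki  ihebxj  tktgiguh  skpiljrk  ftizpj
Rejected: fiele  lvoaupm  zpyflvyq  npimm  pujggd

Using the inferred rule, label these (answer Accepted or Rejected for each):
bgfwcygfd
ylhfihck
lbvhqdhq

Rejected, Accepted, Rejected

The distinguishing property — even length AND contains 'i' — holds for all the 'Accepted' cases and none of the 'Rejected' cases.
bgfwcygfd: length 9, no 'i' — fails this test, so Rejected.
ylhfihck: length 8, has 'i' — matches, so Accepted.
lbvhqdhq: length 8, no 'i' — fails this test, so Rejected.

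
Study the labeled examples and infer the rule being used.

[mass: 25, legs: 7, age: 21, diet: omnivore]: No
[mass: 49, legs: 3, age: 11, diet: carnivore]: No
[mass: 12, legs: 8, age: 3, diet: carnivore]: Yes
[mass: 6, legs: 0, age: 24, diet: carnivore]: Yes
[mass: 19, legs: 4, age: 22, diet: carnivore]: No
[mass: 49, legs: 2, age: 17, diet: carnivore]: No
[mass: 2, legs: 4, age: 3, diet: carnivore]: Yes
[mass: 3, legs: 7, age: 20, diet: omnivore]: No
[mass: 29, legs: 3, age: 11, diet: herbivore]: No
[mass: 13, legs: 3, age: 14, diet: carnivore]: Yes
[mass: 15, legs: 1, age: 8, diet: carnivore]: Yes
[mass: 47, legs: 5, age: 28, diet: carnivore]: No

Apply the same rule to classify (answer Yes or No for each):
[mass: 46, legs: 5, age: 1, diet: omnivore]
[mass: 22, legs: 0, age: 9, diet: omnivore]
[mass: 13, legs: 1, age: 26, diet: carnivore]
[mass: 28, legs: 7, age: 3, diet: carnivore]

The common property of the 'Yes' items is: diet is carnivore AND mass ≤ 15. No 'No' item has it.
[mass: 46, legs: 5, age: 1, diet: omnivore]: No (diet is omnivore, mass = 46).
[mass: 22, legs: 0, age: 9, diet: omnivore]: No (diet is omnivore, mass = 22).
[mass: 13, legs: 1, age: 26, diet: carnivore]: Yes (diet is carnivore, mass = 13).
[mass: 28, legs: 7, age: 3, diet: carnivore]: No (diet is carnivore, mass = 28).

No, No, Yes, No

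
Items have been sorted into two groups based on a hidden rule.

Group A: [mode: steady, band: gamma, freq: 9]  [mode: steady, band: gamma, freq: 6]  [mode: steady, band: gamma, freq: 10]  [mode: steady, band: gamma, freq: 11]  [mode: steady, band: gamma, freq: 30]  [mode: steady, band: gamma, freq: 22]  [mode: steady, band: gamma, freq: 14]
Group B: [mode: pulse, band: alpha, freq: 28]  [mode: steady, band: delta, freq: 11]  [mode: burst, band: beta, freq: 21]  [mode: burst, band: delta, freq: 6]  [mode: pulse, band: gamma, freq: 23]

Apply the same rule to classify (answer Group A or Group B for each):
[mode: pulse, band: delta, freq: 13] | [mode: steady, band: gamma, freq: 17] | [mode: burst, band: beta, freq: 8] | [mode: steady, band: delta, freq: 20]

Group B, Group A, Group B, Group B

'Group A' ⟺ band is gamma AND mode is steady.
Group B: [mode: pulse, band: delta, freq: 13], since band is delta, mode is pulse. Group A: [mode: steady, band: gamma, freq: 17], since band is gamma, mode is steady. Group B: [mode: burst, band: beta, freq: 8], since band is beta, mode is burst. Group B: [mode: steady, band: delta, freq: 20], since band is delta, mode is steady.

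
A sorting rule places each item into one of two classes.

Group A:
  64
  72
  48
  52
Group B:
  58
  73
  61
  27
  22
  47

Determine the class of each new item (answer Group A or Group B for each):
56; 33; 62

Group A, Group B, Group B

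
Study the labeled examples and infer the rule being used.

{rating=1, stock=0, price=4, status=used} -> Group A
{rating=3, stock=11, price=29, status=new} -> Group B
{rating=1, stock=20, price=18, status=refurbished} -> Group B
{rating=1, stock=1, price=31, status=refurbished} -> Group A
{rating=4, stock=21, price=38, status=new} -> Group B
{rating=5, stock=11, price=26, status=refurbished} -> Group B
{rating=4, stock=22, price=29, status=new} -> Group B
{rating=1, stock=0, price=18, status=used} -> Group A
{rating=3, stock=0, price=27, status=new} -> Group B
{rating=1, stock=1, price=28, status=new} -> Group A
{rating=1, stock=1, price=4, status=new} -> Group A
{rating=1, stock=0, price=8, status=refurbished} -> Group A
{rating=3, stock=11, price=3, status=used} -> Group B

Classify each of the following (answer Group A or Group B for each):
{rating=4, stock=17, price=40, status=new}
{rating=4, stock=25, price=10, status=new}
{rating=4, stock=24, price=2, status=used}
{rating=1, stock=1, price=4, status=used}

Group B, Group B, Group B, Group A

One predicate separates the groups cleanly: stock ≤ 1 AND rating = 1.
{rating=4, stock=17, price=40, status=new} → stock = 17, rating = 4 → Group B. {rating=4, stock=25, price=10, status=new} → stock = 25, rating = 4 → Group B. {rating=4, stock=24, price=2, status=used} → stock = 24, rating = 4 → Group B. {rating=1, stock=1, price=4, status=used} → stock = 1, rating = 1 → Group A.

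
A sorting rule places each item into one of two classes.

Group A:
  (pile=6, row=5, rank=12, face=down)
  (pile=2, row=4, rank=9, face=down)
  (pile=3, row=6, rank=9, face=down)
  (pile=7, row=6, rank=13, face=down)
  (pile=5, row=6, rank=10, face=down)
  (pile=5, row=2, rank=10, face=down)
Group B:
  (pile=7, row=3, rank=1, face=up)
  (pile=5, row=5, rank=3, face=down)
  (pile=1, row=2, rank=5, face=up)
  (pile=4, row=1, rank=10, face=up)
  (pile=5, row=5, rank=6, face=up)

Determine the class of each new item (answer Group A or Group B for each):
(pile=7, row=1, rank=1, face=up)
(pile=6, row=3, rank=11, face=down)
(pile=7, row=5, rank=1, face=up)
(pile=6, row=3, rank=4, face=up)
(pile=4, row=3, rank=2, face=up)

The classifier is using: face is down AND rank ≥ 5.
Group B: (pile=7, row=1, rank=1, face=up), since face is up, rank = 1. Group A: (pile=6, row=3, rank=11, face=down), since face is down, rank = 11. Group B: (pile=7, row=5, rank=1, face=up), since face is up, rank = 1. Group B: (pile=6, row=3, rank=4, face=up), since face is up, rank = 4. Group B: (pile=4, row=3, rank=2, face=up), since face is up, rank = 2.

Group B, Group A, Group B, Group B, Group B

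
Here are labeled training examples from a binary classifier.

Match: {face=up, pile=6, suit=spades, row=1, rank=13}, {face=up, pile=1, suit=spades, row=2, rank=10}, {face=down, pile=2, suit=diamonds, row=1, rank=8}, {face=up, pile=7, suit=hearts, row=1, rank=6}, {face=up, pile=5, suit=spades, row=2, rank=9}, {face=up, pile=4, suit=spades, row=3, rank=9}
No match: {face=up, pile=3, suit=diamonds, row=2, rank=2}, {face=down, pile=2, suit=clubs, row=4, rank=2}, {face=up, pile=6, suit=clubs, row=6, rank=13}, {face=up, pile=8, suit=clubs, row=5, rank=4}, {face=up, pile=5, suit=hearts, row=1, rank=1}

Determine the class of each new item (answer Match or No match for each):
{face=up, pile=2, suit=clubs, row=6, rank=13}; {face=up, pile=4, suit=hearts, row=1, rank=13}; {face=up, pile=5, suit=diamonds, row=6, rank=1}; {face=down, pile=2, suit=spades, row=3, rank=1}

The simplest hypothesis consistent with all the labels is: row ≤ 3 AND rank ≥ 4.
{face=up, pile=2, suit=clubs, row=6, rank=13}: No match (row = 6, rank = 13).
{face=up, pile=4, suit=hearts, row=1, rank=13}: Match (row = 1, rank = 13).
{face=up, pile=5, suit=diamonds, row=6, rank=1}: No match (row = 6, rank = 1).
{face=down, pile=2, suit=spades, row=3, rank=1}: No match (row = 3, rank = 1).

No match, Match, No match, No match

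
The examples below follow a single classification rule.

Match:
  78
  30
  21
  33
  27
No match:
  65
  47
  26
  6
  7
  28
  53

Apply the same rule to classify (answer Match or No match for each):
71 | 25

The simplest hypothesis consistent with all the labels is: multiple of 3 AND at least 7.
71: 71 = 3·23 + 2, 71 ≥ 7, lacks this property → No match.
25: 25 = 3·8 + 1, 25 ≥ 7, lacks this property → No match.

No match, No match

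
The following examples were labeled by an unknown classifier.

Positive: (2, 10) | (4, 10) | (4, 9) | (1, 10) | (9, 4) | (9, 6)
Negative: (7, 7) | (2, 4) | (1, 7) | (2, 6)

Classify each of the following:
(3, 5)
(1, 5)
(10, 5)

Negative, Negative, Positive

The rule appears to be: max ≥ 9.
(3, 5): max 5, fails the rule → Negative. (1, 5): max 5, fails the rule → Negative. (10, 5): max 10, passes → Positive.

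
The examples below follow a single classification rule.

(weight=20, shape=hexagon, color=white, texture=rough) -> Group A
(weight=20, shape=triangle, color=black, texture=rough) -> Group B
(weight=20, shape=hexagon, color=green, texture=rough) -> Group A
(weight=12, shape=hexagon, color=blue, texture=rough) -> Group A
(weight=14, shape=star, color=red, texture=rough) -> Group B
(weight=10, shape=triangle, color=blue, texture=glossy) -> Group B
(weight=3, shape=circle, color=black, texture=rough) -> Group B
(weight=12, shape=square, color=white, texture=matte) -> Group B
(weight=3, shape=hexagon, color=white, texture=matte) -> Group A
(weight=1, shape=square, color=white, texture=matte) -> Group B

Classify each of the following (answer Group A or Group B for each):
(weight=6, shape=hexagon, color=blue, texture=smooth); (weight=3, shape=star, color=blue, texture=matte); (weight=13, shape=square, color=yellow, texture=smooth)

Comparing the two groups points to one rule — shape is hexagon.
(weight=6, shape=hexagon, color=blue, texture=smooth): shape is hexagon — matches, so Group A.
(weight=3, shape=star, color=blue, texture=matte): shape is star — fails the rule, so Group B.
(weight=13, shape=square, color=yellow, texture=smooth): shape is square — fails the rule, so Group B.

Group A, Group B, Group B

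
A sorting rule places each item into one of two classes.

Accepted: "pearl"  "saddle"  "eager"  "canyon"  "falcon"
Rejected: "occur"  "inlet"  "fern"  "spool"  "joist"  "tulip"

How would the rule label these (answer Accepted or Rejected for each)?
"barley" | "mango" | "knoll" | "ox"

Checking candidate rules against both groups, what survives is: contains 'a'.

Accepted, Accepted, Rejected, Rejected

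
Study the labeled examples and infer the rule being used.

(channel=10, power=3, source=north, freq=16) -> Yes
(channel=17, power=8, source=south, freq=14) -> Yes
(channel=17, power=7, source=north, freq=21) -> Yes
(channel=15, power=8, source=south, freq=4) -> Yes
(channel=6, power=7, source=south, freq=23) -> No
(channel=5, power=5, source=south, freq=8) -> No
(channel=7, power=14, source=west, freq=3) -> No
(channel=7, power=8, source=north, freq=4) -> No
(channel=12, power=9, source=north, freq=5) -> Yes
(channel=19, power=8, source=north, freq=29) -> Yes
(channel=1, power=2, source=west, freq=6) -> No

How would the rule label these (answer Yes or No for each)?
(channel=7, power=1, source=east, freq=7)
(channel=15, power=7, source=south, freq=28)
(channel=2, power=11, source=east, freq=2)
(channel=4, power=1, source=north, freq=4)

A rule that fits every label: channel ≥ 10 — true of each 'Yes' example, false of each 'No' one.

No, Yes, No, No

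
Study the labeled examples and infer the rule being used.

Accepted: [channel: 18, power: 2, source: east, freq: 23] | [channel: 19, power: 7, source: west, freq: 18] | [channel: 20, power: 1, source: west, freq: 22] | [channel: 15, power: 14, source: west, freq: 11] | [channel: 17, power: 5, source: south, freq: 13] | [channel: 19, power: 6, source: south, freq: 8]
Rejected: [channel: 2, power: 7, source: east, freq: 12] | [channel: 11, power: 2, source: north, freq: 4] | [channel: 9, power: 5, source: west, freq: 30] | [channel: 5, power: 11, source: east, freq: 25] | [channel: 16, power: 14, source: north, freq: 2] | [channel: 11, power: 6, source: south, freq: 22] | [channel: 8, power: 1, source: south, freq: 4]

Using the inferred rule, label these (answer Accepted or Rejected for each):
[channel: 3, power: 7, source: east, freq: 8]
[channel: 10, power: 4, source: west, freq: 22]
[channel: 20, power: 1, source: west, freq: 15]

Rejected, Rejected, Accepted

The pattern is that an item is 'Accepted' exactly when: channel ≥ 15 AND freq ≥ 4.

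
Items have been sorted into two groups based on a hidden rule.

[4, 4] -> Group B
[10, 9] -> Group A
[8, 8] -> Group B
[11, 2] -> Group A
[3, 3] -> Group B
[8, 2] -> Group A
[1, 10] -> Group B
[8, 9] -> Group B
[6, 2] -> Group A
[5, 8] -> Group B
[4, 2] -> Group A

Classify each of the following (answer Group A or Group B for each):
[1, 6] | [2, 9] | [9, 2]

A rule that fits every label: first > second — true of each 'Group A' example, false of each 'Group B' one.

Group B, Group B, Group A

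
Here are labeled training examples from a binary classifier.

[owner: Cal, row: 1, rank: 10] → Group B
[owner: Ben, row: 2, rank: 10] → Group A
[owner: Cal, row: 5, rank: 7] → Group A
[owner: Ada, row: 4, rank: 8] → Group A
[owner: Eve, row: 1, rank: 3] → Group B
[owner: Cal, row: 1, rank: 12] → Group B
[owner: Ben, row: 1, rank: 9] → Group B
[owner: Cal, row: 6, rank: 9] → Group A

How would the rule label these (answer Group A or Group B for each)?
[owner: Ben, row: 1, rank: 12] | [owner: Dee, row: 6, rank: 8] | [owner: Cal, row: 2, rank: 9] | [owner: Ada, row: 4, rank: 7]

Group B, Group A, Group A, Group A

The pattern is that an item is 'Group A' exactly when: row ≥ 2.
Group B: [owner: Ben, row: 1, rank: 12], since row = 1.
Group A: [owner: Dee, row: 6, rank: 8], since row = 6.
Group A: [owner: Cal, row: 2, rank: 9], since row = 2.
Group A: [owner: Ada, row: 4, rank: 7], since row = 4.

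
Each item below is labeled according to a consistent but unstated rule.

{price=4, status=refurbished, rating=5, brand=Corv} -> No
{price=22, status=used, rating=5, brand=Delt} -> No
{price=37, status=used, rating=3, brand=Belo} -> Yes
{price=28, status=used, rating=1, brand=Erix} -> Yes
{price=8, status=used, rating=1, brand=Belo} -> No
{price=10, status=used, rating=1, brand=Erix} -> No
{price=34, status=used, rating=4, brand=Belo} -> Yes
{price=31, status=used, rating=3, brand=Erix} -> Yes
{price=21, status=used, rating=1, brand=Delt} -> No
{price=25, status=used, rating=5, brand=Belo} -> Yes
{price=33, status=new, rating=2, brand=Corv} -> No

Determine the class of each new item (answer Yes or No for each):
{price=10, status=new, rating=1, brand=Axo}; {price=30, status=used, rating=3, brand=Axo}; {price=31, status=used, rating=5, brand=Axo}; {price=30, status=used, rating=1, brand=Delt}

A rule that fits every label: status is used AND price ≥ 25 — true of each 'Yes' example, false of each 'No' one.
{price=10, status=new, rating=1, brand=Axo}: No (status is new, price = 10). {price=30, status=used, rating=3, brand=Axo}: Yes (status is used, price = 30). {price=31, status=used, rating=5, brand=Axo}: Yes (status is used, price = 31). {price=30, status=used, rating=1, brand=Delt}: Yes (status is used, price = 30).

No, Yes, Yes, Yes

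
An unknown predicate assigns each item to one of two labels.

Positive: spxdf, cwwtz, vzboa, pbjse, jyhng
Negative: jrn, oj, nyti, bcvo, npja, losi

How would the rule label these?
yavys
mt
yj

Positive, Negative, Negative

'Positive' ⟺ length 5.
yavys — length 5, hence Positive.
mt — length 2, hence Negative.
yj — length 2, hence Negative.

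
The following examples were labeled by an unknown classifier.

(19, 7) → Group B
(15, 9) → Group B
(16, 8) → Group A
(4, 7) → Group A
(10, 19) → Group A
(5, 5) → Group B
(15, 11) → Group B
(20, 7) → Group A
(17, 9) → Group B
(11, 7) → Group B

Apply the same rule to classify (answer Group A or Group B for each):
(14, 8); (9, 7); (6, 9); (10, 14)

The simplest hypothesis consistent with all the labels is: first is even.
(14, 8): first 14 — qualifies, so Group A. (9, 7): first 9 — lacks this property, so Group B. (6, 9): first 6 — qualifies, so Group A. (10, 14): first 10 — qualifies, so Group A.

Group A, Group B, Group A, Group A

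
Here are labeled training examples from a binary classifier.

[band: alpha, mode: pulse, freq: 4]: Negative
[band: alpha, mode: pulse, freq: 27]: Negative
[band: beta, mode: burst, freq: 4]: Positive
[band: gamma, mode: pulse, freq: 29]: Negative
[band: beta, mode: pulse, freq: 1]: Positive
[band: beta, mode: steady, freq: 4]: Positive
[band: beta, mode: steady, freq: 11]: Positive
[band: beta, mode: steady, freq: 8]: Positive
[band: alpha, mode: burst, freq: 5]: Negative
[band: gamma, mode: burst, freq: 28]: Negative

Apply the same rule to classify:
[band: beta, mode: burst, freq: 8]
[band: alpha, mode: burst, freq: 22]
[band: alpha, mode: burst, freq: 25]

Positive, Negative, Negative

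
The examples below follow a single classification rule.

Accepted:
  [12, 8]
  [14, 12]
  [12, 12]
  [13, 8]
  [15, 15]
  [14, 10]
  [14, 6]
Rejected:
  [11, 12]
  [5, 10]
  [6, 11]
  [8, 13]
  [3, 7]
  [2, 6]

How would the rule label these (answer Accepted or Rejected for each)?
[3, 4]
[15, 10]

Rejected, Accepted

A rule that fits every label: first ≥ 12 — true of each 'Accepted' example, false of each 'Rejected' one.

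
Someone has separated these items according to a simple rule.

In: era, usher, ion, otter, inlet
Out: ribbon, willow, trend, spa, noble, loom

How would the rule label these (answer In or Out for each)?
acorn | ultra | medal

In, In, Out

The simplest hypothesis consistent with all the labels is: starts with a vowel.
In: acorn, since starts with 'a'.
In: ultra, since starts with 'u'.
Out: medal, since starts with 'm'.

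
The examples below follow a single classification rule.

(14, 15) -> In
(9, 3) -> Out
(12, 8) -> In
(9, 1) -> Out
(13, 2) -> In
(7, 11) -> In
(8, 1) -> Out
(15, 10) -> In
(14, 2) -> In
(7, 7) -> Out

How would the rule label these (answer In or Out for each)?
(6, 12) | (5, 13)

In, In

The classifier is using: sum ≥ 15.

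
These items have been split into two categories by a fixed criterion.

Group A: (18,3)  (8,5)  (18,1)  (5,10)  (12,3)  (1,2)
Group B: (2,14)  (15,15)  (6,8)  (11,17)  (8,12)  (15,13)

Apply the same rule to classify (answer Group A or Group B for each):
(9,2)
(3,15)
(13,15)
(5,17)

Comparing the two groups points to one rule — sum is odd.

Group A, Group B, Group B, Group B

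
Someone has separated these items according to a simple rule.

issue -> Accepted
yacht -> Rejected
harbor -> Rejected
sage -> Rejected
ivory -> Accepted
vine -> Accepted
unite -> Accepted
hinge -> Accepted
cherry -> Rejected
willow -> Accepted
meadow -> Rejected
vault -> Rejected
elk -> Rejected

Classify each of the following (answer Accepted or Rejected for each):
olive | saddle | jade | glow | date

Accepted, Rejected, Rejected, Rejected, Rejected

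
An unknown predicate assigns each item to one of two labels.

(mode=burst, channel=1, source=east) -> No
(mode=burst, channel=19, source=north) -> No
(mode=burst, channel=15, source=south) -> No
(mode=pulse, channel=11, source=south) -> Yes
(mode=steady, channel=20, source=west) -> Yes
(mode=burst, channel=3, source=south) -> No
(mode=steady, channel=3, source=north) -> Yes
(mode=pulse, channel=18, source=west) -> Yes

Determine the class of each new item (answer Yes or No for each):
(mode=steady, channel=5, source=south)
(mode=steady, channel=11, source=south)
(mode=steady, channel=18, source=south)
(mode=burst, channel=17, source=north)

Yes, Yes, Yes, No

One predicate separates the groups cleanly: mode is not burst.
(mode=steady, channel=5, source=south): Yes (mode is steady).
(mode=steady, channel=11, source=south): Yes (mode is steady).
(mode=steady, channel=18, source=south): Yes (mode is steady).
(mode=burst, channel=17, source=north): No (mode is burst).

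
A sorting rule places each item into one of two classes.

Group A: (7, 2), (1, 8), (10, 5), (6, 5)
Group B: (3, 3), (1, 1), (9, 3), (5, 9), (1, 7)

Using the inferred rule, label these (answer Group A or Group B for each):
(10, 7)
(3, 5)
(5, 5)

The classifier is using: sum is odd.

Group A, Group B, Group B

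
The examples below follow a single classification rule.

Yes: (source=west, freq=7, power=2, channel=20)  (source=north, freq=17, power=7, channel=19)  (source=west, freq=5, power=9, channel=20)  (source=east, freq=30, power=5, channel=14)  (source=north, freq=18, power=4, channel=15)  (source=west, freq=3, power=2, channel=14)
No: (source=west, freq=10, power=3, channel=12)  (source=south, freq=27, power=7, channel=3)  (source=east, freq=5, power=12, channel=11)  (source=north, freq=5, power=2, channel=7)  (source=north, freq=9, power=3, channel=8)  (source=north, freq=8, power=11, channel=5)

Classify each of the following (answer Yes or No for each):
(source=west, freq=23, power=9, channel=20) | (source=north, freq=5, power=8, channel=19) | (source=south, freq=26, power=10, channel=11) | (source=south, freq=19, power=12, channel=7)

The rule appears to be: channel ≥ 14.

Yes, Yes, No, No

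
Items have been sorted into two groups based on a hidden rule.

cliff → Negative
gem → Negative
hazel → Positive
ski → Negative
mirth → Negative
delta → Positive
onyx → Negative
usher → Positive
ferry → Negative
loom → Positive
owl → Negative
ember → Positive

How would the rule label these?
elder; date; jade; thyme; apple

The common property of the 'Positive' items is: has ≥ 2 vowels. No 'Negative' item has it.
elder: Positive (2 vowels). date: Positive (2 vowels). jade: Positive (2 vowels). thyme: Negative (1 vowel). apple: Positive (2 vowels).

Positive, Positive, Positive, Negative, Positive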